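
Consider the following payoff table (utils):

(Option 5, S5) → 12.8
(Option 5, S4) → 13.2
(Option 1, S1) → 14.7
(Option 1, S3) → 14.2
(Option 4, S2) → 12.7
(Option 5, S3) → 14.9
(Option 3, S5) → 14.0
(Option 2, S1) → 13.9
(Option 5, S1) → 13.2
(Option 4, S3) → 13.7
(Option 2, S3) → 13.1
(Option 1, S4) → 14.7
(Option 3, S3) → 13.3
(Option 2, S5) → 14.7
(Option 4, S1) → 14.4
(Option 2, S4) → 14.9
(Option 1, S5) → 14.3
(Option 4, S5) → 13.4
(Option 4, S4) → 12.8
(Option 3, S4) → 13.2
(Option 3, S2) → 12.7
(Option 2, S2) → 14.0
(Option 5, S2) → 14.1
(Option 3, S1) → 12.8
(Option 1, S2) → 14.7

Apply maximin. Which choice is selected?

Option 1

Row minima: Option 1=14.2, Option 2=13.1, Option 3=12.7, Option 4=12.7, Option 5=12.8
Best worst-case = 14.2 → Option 1.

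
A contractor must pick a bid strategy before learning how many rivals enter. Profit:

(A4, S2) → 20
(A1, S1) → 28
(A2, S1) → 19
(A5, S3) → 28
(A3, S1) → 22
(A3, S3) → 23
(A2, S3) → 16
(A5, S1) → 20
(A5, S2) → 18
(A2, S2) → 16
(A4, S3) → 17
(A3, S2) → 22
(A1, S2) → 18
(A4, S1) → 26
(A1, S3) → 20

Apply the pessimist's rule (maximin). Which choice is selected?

Row minima: A1=18, A2=16, A3=22, A4=17, A5=18
Best worst-case = 22 → A3.

A3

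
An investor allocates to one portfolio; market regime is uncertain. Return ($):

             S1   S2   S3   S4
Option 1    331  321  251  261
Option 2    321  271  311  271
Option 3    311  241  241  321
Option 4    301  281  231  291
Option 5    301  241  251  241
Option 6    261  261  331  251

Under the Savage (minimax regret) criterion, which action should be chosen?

Column bests: S1=331, S2=321, S3=331, S4=321.
Option 1 regrets: 0, 0, 80, 60 → max 80
Option 2 regrets: 10, 50, 20, 50 → max 50
Option 3 regrets: 20, 80, 90, 0 → max 90
Option 4 regrets: 30, 40, 100, 30 → max 100
Option 5 regrets: 30, 80, 80, 80 → max 80
Option 6 regrets: 70, 60, 0, 70 → max 70
Smallest max regret = 50 → Option 2.

Option 2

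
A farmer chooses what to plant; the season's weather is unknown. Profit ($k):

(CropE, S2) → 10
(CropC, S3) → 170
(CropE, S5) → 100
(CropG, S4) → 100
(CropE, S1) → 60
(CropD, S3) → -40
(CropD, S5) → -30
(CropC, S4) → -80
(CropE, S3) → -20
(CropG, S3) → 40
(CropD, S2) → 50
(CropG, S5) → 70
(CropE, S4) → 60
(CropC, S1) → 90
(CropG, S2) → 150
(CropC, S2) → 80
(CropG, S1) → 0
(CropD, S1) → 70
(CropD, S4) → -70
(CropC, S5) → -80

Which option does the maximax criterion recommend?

CropC

Row maxima: CropD=70, CropE=100, CropC=170, CropG=150
Best best-case = 170 → CropC.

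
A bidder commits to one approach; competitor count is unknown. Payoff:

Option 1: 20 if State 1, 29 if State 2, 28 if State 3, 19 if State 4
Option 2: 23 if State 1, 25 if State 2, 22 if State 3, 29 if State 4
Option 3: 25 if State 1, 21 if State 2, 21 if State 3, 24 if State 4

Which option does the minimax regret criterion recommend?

Option 2

Column bests: State 1=25, State 2=29, State 3=28, State 4=29.
Option 1 regrets: 5, 0, 0, 10 → max 10
Option 2 regrets: 2, 4, 6, 0 → max 6
Option 3 regrets: 0, 8, 7, 5 → max 8
Smallest max regret = 6 → Option 2.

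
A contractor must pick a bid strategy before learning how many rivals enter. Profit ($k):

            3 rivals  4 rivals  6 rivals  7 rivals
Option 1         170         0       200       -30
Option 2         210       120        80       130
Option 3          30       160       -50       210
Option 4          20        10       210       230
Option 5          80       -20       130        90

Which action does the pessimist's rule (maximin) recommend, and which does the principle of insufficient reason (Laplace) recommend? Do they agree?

Row minima: Option 1=-30, Option 2=80, Option 3=-50, Option 4=10, Option 5=-20
Best worst-case = 80 → Option 2.
Row averages: Option 1=85, Option 2=135, Option 3=87.5, Option 4=117.5, Option 5=70
Highest average = 135 → Option 2.

maximin → Option 2; laplace → Option 2 (agree)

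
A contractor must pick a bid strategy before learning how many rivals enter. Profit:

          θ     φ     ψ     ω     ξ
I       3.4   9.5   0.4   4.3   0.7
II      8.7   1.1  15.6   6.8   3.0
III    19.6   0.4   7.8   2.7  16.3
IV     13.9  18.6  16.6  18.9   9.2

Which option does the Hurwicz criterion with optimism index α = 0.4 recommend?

I: 0.4·9.5 + 0.6·0.4 = 4.04
II: 0.4·15.6 + 0.6·1.1 = 6.9
III: 0.4·19.6 + 0.6·0.4 = 8.08
IV: 0.4·18.9 + 0.6·9.2 = 13.08
Highest Hurwicz score = 13.08 → IV.

IV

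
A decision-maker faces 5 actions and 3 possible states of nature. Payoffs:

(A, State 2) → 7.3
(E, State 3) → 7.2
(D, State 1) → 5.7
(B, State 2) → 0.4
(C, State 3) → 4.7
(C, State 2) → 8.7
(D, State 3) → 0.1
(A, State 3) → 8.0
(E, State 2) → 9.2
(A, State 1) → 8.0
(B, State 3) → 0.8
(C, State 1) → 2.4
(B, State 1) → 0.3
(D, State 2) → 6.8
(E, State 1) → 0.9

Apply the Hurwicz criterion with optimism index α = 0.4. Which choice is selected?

A: 0.4·8.0 + 0.6·7.3 = 7.58
B: 0.4·0.8 + 0.6·0.3 = 0.5
C: 0.4·8.7 + 0.6·2.4 = 4.92
D: 0.4·6.8 + 0.6·0.1 = 2.78
E: 0.4·9.2 + 0.6·0.9 = 4.22
Highest Hurwicz score = 7.58 → A.

A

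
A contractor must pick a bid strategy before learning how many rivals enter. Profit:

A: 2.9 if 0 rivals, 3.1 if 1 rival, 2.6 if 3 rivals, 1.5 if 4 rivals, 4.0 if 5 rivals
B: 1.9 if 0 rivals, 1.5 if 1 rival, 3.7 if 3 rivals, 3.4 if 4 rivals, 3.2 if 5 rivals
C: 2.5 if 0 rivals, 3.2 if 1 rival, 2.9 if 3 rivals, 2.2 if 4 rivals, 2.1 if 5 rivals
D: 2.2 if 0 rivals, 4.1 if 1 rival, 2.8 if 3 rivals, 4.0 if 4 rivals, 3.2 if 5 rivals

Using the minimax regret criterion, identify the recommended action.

Column bests: 0 rivals=2.9, 1 rival=4.1, 3 rivals=3.7, 4 rivals=4.0, 5 rivals=4.0.
A regrets: 0.0, 1.0, 1.1, 2.5, 0.0 → max 2.5
B regrets: 1.0, 2.6, 0.0, 0.6, 0.8 → max 2.6
C regrets: 0.4, 0.9, 0.8, 1.8, 1.9 → max 1.9
D regrets: 0.7, 0.0, 0.9, 0.0, 0.8 → max 0.9
Smallest max regret = 0.9 → D.

D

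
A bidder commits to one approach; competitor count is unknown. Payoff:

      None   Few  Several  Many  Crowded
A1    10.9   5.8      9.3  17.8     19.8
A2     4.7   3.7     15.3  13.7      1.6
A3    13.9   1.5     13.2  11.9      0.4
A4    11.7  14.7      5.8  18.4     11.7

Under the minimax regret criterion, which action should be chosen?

Column bests: None=13.9, Few=14.7, Several=15.3, Many=18.4, Crowded=19.8.
A1 regrets: 3.0, 8.9, 6.0, 0.6, 0.0 → max 8.9
A2 regrets: 9.2, 11.0, 0.0, 4.7, 18.2 → max 18.2
A3 regrets: 0.0, 13.2, 2.1, 6.5, 19.4 → max 19.4
A4 regrets: 2.2, 0.0, 9.5, 0.0, 8.1 → max 9.5
Smallest max regret = 8.9 → A1.

A1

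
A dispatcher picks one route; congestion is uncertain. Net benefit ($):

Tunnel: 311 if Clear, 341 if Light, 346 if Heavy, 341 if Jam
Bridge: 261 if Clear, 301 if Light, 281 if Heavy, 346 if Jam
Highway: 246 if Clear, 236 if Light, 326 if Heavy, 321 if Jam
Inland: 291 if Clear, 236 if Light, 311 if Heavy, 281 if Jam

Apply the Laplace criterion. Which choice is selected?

Row averages: Tunnel=334.75, Bridge=297.25, Highway=282.25, Inland=279.75
Highest average = 334.75 → Tunnel.

Tunnel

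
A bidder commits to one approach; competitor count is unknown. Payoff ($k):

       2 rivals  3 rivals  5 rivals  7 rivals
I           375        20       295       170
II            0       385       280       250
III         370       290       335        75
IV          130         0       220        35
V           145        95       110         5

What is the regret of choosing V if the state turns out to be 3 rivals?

290

Best payoff under 3 rivals is 385.
Regret = 385 − 95 = 290.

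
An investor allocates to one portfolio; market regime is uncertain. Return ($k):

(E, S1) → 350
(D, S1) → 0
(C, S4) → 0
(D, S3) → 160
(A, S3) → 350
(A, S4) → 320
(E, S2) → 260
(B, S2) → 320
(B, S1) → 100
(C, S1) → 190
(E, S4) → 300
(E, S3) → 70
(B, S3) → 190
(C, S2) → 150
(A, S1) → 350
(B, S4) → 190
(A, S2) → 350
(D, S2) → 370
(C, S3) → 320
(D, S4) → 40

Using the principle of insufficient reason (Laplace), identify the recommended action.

A

Row averages: A=342.5, B=200, C=165, D=142.5, E=245
Highest average = 342.5 → A.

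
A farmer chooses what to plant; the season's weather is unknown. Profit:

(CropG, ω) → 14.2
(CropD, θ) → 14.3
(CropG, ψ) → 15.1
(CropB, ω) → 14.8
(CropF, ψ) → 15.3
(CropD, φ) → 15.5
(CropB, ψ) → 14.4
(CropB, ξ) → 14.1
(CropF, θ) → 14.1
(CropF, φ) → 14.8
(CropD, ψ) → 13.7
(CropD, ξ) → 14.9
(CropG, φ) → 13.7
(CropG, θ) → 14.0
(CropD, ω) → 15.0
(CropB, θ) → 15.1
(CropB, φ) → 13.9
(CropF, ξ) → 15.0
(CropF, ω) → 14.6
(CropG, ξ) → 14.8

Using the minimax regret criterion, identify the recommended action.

Column bests: θ=15.1, φ=15.5, ψ=15.3, ω=15.0, ξ=15.0.
CropD regrets: 0.8, 0.0, 1.6, 0.0, 0.1 → max 1.6
CropB regrets: 0.0, 1.6, 0.9, 0.2, 0.9 → max 1.6
CropF regrets: 1.0, 0.7, 0.0, 0.4, 0.0 → max 1.0
CropG regrets: 1.1, 1.8, 0.2, 0.8, 0.2 → max 1.8
Smallest max regret = 1.0 → CropF.

CropF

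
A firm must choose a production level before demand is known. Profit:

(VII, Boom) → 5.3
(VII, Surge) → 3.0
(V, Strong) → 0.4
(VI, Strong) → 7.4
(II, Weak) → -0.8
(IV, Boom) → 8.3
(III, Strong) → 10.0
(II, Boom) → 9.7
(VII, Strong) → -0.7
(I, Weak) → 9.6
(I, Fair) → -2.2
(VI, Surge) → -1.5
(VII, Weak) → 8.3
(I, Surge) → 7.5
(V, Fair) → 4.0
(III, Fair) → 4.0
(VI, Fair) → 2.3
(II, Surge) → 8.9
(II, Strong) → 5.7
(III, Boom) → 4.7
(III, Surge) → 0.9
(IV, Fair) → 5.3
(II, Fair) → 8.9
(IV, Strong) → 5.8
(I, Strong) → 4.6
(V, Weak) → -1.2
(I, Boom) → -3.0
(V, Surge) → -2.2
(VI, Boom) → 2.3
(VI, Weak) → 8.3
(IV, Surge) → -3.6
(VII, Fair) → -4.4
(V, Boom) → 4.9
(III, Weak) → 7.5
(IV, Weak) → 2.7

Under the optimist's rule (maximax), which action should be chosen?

Row maxima: I=9.6, II=9.7, III=10.0, IV=8.3, V=4.9, VI=8.3, VII=8.3
Best best-case = 10.0 → III.

III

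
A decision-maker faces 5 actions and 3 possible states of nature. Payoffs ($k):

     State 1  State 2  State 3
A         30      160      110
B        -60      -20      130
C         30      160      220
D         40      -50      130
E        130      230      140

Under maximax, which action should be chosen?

E

Row maxima: A=160, B=130, C=220, D=130, E=230
Best best-case = 230 → E.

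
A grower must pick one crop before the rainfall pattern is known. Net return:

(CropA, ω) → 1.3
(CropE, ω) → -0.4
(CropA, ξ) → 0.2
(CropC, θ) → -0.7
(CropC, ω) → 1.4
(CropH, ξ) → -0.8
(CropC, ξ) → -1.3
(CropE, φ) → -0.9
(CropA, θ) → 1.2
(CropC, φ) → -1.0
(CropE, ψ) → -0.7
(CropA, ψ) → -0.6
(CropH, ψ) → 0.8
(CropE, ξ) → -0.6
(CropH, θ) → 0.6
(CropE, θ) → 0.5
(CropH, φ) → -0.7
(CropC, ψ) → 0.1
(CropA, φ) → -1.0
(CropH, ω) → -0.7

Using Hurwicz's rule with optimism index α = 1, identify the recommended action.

CropE: 1·0.5 + 0·(-0.9) = 0.5
CropA: 1·1.3 + 0·(-1.0) = 1.3
CropH: 1·0.8 + 0·(-0.8) = 0.8
CropC: 1·1.4 + 0·(-1.3) = 1.4
Highest Hurwicz score = 1.4 → CropC.

CropC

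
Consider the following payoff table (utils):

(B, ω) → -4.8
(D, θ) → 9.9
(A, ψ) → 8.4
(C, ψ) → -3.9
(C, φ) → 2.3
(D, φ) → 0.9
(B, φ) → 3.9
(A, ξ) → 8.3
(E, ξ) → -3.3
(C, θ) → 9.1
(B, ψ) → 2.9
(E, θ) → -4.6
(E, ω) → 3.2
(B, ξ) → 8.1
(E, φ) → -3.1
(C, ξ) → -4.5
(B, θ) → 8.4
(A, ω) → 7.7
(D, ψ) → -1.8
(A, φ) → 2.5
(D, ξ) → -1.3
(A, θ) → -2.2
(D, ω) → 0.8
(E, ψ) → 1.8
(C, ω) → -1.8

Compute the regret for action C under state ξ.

Best payoff under ξ is 8.3.
Regret = 8.3 − (-4.5) = 12.8.

12.8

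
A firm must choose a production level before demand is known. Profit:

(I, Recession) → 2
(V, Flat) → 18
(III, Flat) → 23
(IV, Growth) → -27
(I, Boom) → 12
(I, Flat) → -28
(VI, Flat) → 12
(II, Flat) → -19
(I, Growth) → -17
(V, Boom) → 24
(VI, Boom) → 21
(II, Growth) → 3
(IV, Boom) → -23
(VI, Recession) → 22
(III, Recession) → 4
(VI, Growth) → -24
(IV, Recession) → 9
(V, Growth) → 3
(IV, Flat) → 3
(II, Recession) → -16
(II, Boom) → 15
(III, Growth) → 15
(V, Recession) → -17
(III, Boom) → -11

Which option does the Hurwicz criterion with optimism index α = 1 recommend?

I: 1·12 + 0·(-28) = 12
II: 1·15 + 0·(-19) = 15
III: 1·23 + 0·(-11) = 23
IV: 1·9 + 0·(-27) = 9
V: 1·24 + 0·(-17) = 24
VI: 1·22 + 0·(-24) = 22
Highest Hurwicz score = 24 → V.

V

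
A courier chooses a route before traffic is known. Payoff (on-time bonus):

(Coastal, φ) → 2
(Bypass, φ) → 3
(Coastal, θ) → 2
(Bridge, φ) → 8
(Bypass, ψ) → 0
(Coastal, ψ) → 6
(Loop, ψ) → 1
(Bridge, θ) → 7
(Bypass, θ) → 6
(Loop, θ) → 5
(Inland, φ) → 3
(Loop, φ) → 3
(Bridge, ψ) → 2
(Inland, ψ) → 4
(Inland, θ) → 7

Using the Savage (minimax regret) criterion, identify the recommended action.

Bridge

Column bests: θ=7, φ=8, ψ=6.
Inland regrets: 0, 5, 2 → max 5
Bypass regrets: 1, 5, 6 → max 6
Loop regrets: 2, 5, 5 → max 5
Coastal regrets: 5, 6, 0 → max 6
Bridge regrets: 0, 0, 4 → max 4
Smallest max regret = 4 → Bridge.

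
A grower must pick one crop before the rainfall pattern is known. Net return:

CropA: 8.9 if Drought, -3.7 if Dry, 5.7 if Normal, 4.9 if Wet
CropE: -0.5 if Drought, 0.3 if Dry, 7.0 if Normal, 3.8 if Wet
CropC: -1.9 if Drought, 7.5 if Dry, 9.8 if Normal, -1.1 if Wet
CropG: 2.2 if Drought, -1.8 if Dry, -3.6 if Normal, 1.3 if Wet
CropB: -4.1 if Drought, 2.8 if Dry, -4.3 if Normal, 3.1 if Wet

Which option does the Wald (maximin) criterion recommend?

Row minima: CropA=-3.7, CropE=-0.5, CropC=-1.9, CropG=-3.6, CropB=-4.3
Best worst-case = -0.5 → CropE.

CropE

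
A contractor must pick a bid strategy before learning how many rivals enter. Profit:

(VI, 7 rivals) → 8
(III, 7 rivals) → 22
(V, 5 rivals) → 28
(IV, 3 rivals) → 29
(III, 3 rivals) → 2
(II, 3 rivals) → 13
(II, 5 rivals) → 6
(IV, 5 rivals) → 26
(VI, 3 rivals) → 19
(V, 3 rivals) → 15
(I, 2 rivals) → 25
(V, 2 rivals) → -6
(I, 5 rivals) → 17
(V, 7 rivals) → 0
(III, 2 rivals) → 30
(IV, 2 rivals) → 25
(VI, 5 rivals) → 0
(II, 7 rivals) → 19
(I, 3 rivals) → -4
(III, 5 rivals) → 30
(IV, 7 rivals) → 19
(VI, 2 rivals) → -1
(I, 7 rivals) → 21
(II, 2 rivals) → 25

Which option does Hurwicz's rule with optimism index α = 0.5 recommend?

I: 0.5·25 + 0.5·(-4) = 10.5
II: 0.5·25 + 0.5·6 = 15.5
III: 0.5·30 + 0.5·2 = 16
IV: 0.5·29 + 0.5·19 = 24
V: 0.5·28 + 0.5·(-6) = 11
VI: 0.5·19 + 0.5·(-1) = 9
Highest Hurwicz score = 24 → IV.

IV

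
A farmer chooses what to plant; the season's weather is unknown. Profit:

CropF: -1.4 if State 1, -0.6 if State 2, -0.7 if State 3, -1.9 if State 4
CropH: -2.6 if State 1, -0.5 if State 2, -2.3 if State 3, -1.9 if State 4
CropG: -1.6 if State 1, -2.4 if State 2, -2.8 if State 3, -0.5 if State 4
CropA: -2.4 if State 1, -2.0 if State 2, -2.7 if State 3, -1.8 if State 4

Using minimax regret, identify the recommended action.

Column bests: State 1=-1.4, State 2=-0.5, State 3=-0.7, State 4=-0.5.
CropF regrets: 0.0, 0.1, 0.0, 1.4 → max 1.4
CropH regrets: 1.2, 0.0, 1.6, 1.4 → max 1.6
CropG regrets: 0.2, 1.9, 2.1, 0.0 → max 2.1
CropA regrets: 1.0, 1.5, 2.0, 1.3 → max 2.0
Smallest max regret = 1.4 → CropF.

CropF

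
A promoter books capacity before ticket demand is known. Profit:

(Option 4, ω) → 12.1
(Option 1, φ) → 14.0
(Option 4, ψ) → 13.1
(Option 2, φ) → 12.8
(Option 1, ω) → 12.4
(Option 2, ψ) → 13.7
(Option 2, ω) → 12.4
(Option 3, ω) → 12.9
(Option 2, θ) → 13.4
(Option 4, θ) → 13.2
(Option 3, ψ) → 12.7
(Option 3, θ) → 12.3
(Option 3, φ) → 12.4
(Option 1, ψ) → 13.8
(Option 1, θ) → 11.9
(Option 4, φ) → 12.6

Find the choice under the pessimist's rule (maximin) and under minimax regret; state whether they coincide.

maximin → Option 2; minimax regret → Option 2 (agree)

Row minima: Option 1=11.9, Option 2=12.4, Option 3=12.3, Option 4=12.1
Best worst-case = 12.4 → Option 2.
Column bests: θ=13.4, φ=14.0, ψ=13.8, ω=12.9.
Option 1 regrets: 1.5, 0.0, 0.0, 0.5 → max 1.5
Option 2 regrets: 0.0, 1.2, 0.1, 0.5 → max 1.2
Option 3 regrets: 1.1, 1.6, 1.1, 0.0 → max 1.6
Option 4 regrets: 0.2, 1.4, 0.7, 0.8 → max 1.4
Smallest max regret = 1.2 → Option 2.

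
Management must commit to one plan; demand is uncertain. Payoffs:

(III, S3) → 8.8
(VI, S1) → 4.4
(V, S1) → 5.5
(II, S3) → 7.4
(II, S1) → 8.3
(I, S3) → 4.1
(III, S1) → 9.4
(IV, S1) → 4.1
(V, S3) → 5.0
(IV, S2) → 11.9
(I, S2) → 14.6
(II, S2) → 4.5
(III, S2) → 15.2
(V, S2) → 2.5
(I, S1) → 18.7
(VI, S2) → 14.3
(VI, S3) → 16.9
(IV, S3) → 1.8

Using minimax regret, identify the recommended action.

Column bests: S1=18.7, S2=15.2, S3=16.9.
I regrets: 0.0, 0.6, 12.8 → max 12.8
II regrets: 10.4, 10.7, 9.5 → max 10.7
III regrets: 9.3, 0.0, 8.1 → max 9.3
IV regrets: 14.6, 3.3, 15.1 → max 15.1
V regrets: 13.2, 12.7, 11.9 → max 13.2
VI regrets: 14.3, 0.9, 0.0 → max 14.3
Smallest max regret = 9.3 → III.

III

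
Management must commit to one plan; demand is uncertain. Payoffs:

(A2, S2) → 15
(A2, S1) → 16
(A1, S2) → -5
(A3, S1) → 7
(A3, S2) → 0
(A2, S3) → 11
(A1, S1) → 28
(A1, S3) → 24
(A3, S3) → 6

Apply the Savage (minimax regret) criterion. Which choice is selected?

A2

Column bests: S1=28, S2=15, S3=24.
A1 regrets: 0, 20, 0 → max 20
A2 regrets: 12, 0, 13 → max 13
A3 regrets: 21, 15, 18 → max 21
Smallest max regret = 13 → A2.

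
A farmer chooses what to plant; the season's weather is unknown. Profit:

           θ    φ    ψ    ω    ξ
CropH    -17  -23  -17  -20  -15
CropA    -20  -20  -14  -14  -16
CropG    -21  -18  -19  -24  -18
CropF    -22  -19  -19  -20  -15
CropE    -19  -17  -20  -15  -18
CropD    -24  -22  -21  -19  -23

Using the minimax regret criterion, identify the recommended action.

Column bests: θ=-17, φ=-17, ψ=-14, ω=-14, ξ=-15.
CropH regrets: 0, 6, 3, 6, 0 → max 6
CropA regrets: 3, 3, 0, 0, 1 → max 3
CropG regrets: 4, 1, 5, 10, 3 → max 10
CropF regrets: 5, 2, 5, 6, 0 → max 6
CropE regrets: 2, 0, 6, 1, 3 → max 6
CropD regrets: 7, 5, 7, 5, 8 → max 8
Smallest max regret = 3 → CropA.

CropA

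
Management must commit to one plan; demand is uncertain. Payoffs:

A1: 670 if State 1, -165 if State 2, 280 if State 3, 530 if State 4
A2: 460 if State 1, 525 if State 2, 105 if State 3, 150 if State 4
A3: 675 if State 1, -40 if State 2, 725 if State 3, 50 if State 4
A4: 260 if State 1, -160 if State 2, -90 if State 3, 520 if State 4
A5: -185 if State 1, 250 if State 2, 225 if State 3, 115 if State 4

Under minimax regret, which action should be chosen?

A3

Column bests: State 1=675, State 2=525, State 3=725, State 4=530.
A1 regrets: 5, 690, 445, 0 → max 690
A2 regrets: 215, 0, 620, 380 → max 620
A3 regrets: 0, 565, 0, 480 → max 565
A4 regrets: 415, 685, 815, 10 → max 815
A5 regrets: 860, 275, 500, 415 → max 860
Smallest max regret = 565 → A3.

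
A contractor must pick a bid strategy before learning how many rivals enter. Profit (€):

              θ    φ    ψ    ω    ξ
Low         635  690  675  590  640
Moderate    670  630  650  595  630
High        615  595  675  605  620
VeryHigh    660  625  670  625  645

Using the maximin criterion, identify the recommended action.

VeryHigh

Row minima: Low=590, Moderate=595, High=595, VeryHigh=625
Best worst-case = 625 → VeryHigh.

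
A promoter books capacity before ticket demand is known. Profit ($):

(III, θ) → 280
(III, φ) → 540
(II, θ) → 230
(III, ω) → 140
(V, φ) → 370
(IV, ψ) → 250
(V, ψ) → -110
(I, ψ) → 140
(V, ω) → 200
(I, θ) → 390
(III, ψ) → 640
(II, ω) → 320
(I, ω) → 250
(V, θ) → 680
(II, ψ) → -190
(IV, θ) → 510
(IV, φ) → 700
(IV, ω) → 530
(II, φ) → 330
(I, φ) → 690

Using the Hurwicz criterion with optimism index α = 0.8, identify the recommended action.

I: 0.8·690 + 0.2·140 = 580
II: 0.8·330 + 0.2·(-190) = 226
III: 0.8·640 + 0.2·140 = 540
IV: 0.8·700 + 0.2·250 = 610
V: 0.8·680 + 0.2·(-110) = 522
Highest Hurwicz score = 610 → IV.

IV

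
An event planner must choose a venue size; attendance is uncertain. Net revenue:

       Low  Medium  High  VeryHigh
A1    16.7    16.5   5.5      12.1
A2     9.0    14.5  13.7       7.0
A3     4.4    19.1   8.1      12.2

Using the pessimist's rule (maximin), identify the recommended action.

Row minima: A1=5.5, A2=7.0, A3=4.4
Best worst-case = 7.0 → A2.

A2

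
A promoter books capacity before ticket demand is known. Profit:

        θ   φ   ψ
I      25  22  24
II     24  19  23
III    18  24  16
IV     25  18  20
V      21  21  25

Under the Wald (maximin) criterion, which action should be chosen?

I

Row minima: I=22, II=19, III=16, IV=18, V=21
Best worst-case = 22 → I.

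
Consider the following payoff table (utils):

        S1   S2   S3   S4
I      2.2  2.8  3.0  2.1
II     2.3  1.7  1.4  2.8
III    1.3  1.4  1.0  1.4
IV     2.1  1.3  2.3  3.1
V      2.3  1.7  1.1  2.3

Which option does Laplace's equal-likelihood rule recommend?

Row averages: I=2.525, II=2.05, III=1.275, IV=2.2, V=1.85
Highest average = 2.525 → I.

I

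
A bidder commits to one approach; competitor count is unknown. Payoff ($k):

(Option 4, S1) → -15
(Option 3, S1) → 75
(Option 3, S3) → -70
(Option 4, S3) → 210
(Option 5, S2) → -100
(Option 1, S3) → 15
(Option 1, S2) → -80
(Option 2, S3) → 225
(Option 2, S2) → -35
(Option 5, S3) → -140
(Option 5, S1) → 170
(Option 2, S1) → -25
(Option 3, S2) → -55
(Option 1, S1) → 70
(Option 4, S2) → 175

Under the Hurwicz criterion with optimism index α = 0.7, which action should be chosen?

Option 2

Option 1: 0.7·70 + 0.3·(-80) = 25
Option 2: 0.7·225 + 0.3·(-35) = 147
Option 3: 0.7·75 + 0.3·(-70) = 31.5
Option 4: 0.7·210 + 0.3·(-15) = 142.5
Option 5: 0.7·170 + 0.3·(-140) = 77
Highest Hurwicz score = 147 → Option 2.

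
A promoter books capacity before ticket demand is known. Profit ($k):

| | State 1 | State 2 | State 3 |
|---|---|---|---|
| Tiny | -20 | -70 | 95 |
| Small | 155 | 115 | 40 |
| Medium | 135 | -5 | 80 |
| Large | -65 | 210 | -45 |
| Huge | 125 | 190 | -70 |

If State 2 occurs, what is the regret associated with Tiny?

280

Best payoff under State 2 is 210.
Regret = 210 − (-70) = 280.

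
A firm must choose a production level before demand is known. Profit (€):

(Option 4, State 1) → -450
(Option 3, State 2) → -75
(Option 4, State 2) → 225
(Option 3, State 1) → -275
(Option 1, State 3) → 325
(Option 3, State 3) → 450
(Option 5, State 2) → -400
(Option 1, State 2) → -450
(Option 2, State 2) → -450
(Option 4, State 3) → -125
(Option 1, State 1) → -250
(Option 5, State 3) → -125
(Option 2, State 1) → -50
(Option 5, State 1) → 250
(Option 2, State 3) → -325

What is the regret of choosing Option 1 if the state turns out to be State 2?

675

Best payoff under State 2 is 225.
Regret = 225 − (-450) = 675.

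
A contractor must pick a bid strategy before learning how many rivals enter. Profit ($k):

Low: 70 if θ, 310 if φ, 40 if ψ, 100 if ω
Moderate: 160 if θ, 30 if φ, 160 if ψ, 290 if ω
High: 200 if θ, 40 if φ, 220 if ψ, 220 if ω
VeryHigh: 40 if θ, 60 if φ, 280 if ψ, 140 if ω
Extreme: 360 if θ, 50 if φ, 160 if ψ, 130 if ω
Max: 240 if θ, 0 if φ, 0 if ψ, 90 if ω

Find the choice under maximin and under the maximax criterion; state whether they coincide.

Row minima: Low=40, Moderate=30, High=40, VeryHigh=40, Extreme=50, Max=0
Best worst-case = 50 → Extreme.
Row maxima: Low=310, Moderate=290, High=220, VeryHigh=280, Extreme=360, Max=240
Best best-case = 360 → Extreme.

maximin → Extreme; maximax → Extreme (agree)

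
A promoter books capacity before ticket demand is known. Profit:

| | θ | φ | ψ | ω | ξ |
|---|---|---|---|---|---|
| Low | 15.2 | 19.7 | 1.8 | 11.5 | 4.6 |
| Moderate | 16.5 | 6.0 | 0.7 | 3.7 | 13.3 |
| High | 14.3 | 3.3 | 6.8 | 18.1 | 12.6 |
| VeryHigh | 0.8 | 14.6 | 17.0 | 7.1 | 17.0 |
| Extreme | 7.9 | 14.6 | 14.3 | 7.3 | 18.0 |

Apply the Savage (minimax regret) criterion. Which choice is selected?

Extreme

Column bests: θ=16.5, φ=19.7, ψ=17.0, ω=18.1, ξ=18.0.
Low regrets: 1.3, 0.0, 15.2, 6.6, 13.4 → max 15.2
Moderate regrets: 0.0, 13.7, 16.3, 14.4, 4.7 → max 16.3
High regrets: 2.2, 16.4, 10.2, 0.0, 5.4 → max 16.4
VeryHigh regrets: 15.7, 5.1, 0.0, 11.0, 1.0 → max 15.7
Extreme regrets: 8.6, 5.1, 2.7, 10.8, 0.0 → max 10.8
Smallest max regret = 10.8 → Extreme.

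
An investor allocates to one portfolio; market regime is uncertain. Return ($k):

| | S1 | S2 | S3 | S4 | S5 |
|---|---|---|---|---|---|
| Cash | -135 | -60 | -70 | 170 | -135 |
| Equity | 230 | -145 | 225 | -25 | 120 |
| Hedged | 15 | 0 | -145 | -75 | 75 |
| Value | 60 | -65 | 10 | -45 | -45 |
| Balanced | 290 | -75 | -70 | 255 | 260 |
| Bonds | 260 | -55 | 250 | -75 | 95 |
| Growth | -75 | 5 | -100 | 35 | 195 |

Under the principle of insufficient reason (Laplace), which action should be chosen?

Balanced

Row averages: Cash=-46, Equity=81, Hedged=-26, Value=-17, Balanced=132, Bonds=95, Growth=12
Highest average = 132 → Balanced.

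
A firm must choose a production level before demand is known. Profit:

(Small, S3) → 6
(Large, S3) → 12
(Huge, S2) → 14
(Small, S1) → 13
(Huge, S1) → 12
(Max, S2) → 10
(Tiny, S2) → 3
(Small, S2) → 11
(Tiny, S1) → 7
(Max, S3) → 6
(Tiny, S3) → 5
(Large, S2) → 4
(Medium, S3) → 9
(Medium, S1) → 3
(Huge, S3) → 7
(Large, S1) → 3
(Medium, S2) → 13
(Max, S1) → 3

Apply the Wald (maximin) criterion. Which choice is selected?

Row minima: Tiny=3, Small=6, Medium=3, Large=3, Huge=7, Max=3
Best worst-case = 7 → Huge.

Huge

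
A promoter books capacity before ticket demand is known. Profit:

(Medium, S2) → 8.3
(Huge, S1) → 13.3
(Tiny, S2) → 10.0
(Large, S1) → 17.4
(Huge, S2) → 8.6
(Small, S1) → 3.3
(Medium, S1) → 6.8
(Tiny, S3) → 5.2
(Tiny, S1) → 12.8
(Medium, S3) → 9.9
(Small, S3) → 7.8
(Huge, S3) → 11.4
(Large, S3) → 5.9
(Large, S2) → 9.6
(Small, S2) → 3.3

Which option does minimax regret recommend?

Column bests: S1=17.4, S2=10.0, S3=11.4.
Tiny regrets: 4.6, 0.0, 6.2 → max 6.2
Small regrets: 14.1, 6.7, 3.6 → max 14.1
Medium regrets: 10.6, 1.7, 1.5 → max 10.6
Large regrets: 0.0, 0.4, 5.5 → max 5.5
Huge regrets: 4.1, 1.4, 0.0 → max 4.1
Smallest max regret = 4.1 → Huge.

Huge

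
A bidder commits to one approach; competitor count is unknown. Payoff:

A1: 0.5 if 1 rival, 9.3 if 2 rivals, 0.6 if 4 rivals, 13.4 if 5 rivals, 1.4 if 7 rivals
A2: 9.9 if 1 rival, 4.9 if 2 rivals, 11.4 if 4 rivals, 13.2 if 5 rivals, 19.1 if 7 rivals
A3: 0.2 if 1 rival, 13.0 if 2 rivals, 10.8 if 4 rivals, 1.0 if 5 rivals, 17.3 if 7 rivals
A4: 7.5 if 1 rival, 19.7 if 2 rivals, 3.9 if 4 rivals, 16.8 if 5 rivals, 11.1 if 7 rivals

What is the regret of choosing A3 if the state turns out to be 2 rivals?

6.7

Best payoff under 2 rivals is 19.7.
Regret = 19.7 − 13.0 = 6.7.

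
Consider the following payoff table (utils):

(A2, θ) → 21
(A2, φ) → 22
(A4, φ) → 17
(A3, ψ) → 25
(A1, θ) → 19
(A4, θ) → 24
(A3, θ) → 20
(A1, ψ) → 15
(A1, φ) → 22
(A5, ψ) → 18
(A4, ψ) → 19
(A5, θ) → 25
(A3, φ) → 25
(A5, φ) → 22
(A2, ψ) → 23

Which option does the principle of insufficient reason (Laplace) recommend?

A3

Row averages: A1=56/3, A2=22, A3=70/3, A4=20, A5=65/3
Highest average = 70/3 → A3.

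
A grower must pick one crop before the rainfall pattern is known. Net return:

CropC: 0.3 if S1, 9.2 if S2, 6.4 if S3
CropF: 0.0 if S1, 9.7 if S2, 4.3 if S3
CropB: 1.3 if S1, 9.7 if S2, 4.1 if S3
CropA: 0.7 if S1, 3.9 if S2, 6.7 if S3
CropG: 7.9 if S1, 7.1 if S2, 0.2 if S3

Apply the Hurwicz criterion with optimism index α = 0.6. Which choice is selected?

CropB

CropC: 0.6·9.2 + 0.4·0.3 = 5.64
CropF: 0.6·9.7 + 0.4·0.0 = 5.82
CropB: 0.6·9.7 + 0.4·1.3 = 6.34
CropA: 0.6·6.7 + 0.4·0.7 = 4.3
CropG: 0.6·7.9 + 0.4·0.2 = 4.82
Highest Hurwicz score = 6.34 → CropB.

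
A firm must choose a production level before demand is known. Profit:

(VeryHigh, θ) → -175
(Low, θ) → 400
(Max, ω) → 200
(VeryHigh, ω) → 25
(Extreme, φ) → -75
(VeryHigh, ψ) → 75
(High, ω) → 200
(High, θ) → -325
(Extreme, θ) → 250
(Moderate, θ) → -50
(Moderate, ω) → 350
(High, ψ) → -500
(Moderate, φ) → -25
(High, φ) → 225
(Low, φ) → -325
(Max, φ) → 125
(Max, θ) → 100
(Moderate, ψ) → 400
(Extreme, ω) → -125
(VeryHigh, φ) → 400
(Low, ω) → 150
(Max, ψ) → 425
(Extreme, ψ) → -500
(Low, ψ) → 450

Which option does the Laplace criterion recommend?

Max

Row averages: Low=168.75, Moderate=168.75, High=-100, VeryHigh=81.25, Extreme=-112.5, Max=212.5
Highest average = 212.5 → Max.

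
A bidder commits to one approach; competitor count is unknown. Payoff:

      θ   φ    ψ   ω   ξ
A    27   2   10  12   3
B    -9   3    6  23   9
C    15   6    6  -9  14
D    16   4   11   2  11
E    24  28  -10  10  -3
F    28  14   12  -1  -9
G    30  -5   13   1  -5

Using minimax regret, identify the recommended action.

Column bests: θ=30, φ=28, ψ=13, ω=23, ξ=14.
A regrets: 3, 26, 3, 11, 11 → max 26
B regrets: 39, 25, 7, 0, 5 → max 39
C regrets: 15, 22, 7, 32, 0 → max 32
D regrets: 14, 24, 2, 21, 3 → max 24
E regrets: 6, 0, 23, 13, 17 → max 23
F regrets: 2, 14, 1, 24, 23 → max 24
G regrets: 0, 33, 0, 22, 19 → max 33
Smallest max regret = 23 → E.

E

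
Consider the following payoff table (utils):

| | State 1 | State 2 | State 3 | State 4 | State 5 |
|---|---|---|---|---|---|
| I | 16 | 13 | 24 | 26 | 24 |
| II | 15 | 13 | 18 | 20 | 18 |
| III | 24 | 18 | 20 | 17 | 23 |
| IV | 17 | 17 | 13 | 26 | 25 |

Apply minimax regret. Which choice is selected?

Column bests: State 1=24, State 2=18, State 3=24, State 4=26, State 5=25.
I regrets: 8, 5, 0, 0, 1 → max 8
II regrets: 9, 5, 6, 6, 7 → max 9
III regrets: 0, 0, 4, 9, 2 → max 9
IV regrets: 7, 1, 11, 0, 0 → max 11
Smallest max regret = 8 → I.

I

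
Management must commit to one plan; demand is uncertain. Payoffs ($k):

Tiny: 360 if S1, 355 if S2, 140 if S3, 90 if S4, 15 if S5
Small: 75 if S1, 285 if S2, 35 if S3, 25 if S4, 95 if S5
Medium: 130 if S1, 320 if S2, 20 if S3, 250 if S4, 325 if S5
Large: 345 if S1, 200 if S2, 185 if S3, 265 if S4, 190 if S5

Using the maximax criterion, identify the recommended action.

Tiny

Row maxima: Tiny=360, Small=285, Medium=325, Large=345
Best best-case = 360 → Tiny.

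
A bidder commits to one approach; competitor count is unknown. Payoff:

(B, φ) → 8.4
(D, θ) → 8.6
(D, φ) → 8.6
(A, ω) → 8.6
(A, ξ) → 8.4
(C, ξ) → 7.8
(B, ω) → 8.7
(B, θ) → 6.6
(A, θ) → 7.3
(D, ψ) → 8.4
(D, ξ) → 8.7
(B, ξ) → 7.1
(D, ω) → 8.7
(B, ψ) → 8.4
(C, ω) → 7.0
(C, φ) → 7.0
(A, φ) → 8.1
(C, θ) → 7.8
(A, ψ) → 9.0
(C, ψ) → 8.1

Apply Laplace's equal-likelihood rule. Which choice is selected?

D

Row averages: A=8.28, B=7.84, C=7.54, D=8.6
Highest average = 8.6 → D.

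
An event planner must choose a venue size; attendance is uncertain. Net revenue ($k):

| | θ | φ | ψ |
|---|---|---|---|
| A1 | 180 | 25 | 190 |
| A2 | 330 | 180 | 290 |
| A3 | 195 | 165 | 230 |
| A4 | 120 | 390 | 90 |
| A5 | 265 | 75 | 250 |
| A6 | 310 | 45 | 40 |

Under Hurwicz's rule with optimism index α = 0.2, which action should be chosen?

A2

A1: 0.2·190 + 0.8·25 = 58
A2: 0.2·330 + 0.8·180 = 210
A3: 0.2·230 + 0.8·165 = 178
A4: 0.2·390 + 0.8·90 = 150
A5: 0.2·265 + 0.8·75 = 113
A6: 0.2·310 + 0.8·40 = 94
Highest Hurwicz score = 210 → A2.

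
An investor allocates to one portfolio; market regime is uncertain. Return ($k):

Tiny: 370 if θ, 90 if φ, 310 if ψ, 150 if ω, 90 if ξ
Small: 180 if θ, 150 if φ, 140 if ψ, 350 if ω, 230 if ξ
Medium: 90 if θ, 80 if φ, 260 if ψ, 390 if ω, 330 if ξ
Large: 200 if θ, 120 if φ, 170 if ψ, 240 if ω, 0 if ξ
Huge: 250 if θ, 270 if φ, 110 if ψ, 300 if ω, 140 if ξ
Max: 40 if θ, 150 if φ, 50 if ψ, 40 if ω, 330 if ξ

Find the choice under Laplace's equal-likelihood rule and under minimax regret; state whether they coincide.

Row averages: Tiny=202, Small=210, Medium=230, Large=146, Huge=214, Max=122
Highest average = 230 → Medium.
Column bests: θ=370, φ=270, ψ=310, ω=390, ξ=330.
Tiny regrets: 0, 180, 0, 240, 240 → max 240
Small regrets: 190, 120, 170, 40, 100 → max 190
Medium regrets: 280, 190, 50, 0, 0 → max 280
Large regrets: 170, 150, 140, 150, 330 → max 330
Huge regrets: 120, 0, 200, 90, 190 → max 200
Max regrets: 330, 120, 260, 350, 0 → max 350
Smallest max regret = 190 → Small.

laplace → Medium; minimax regret → Small (disagree)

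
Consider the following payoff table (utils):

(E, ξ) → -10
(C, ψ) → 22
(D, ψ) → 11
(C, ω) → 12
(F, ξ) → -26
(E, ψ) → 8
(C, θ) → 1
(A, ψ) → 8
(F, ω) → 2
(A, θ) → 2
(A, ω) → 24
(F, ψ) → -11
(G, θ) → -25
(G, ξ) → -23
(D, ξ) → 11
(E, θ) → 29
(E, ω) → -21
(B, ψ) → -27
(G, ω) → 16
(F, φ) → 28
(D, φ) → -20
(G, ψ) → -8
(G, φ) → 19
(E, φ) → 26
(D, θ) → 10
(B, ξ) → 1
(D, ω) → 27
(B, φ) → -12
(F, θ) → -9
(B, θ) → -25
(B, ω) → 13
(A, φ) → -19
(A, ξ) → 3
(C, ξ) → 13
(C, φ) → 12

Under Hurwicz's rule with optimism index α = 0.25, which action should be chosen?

A: 0.25·24 + 0.75·(-19) = -8.25
B: 0.25·13 + 0.75·(-27) = -17
C: 0.25·22 + 0.75·1 = 6.25
D: 0.25·27 + 0.75·(-20) = -8.25
E: 0.25·29 + 0.75·(-21) = -8.5
F: 0.25·28 + 0.75·(-26) = -12.5
G: 0.25·19 + 0.75·(-25) = -14
Highest Hurwicz score = 6.25 → C.

C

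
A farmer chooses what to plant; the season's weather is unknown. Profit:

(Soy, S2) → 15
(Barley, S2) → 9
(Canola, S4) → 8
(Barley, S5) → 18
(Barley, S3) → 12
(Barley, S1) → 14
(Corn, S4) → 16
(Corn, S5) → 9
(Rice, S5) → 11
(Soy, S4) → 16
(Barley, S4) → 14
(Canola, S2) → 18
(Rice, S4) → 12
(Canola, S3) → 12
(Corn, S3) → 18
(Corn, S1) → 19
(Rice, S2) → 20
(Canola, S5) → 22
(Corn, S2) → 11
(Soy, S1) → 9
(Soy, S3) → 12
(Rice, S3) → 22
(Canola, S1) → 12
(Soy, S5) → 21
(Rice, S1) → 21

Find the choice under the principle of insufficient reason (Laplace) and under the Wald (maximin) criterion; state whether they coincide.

laplace → Rice; maximin → Rice (agree)

Row averages: Rice=17.2, Canola=14.4, Corn=14.6, Barley=13.4, Soy=14.6
Highest average = 17.2 → Rice.
Row minima: Rice=11, Canola=8, Corn=9, Barley=9, Soy=9
Best worst-case = 11 → Rice.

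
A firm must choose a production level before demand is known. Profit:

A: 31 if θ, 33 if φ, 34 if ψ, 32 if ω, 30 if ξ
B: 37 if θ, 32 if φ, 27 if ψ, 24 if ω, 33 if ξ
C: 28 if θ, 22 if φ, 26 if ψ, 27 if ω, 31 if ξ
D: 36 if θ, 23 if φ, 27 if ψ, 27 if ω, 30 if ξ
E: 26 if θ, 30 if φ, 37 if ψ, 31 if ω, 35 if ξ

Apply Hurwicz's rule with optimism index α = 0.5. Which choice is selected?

A: 0.5·34 + 0.5·30 = 32
B: 0.5·37 + 0.5·24 = 30.5
C: 0.5·31 + 0.5·22 = 26.5
D: 0.5·36 + 0.5·23 = 29.5
E: 0.5·37 + 0.5·26 = 31.5
Highest Hurwicz score = 32 → A.

A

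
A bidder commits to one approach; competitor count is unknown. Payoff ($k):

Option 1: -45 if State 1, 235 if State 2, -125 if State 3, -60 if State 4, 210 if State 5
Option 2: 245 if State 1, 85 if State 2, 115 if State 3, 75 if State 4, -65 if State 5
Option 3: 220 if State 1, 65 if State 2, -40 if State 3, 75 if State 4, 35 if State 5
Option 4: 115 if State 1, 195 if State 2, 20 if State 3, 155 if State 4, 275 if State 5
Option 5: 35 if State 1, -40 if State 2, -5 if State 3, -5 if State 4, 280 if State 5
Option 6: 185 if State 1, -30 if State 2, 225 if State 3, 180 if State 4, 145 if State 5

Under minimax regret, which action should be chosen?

Column bests: State 1=245, State 2=235, State 3=225, State 4=180, State 5=280.
Option 1 regrets: 290, 0, 350, 240, 70 → max 350
Option 2 regrets: 0, 150, 110, 105, 345 → max 345
Option 3 regrets: 25, 170, 265, 105, 245 → max 265
Option 4 regrets: 130, 40, 205, 25, 5 → max 205
Option 5 regrets: 210, 275, 230, 185, 0 → max 275
Option 6 regrets: 60, 265, 0, 0, 135 → max 265
Smallest max regret = 205 → Option 4.

Option 4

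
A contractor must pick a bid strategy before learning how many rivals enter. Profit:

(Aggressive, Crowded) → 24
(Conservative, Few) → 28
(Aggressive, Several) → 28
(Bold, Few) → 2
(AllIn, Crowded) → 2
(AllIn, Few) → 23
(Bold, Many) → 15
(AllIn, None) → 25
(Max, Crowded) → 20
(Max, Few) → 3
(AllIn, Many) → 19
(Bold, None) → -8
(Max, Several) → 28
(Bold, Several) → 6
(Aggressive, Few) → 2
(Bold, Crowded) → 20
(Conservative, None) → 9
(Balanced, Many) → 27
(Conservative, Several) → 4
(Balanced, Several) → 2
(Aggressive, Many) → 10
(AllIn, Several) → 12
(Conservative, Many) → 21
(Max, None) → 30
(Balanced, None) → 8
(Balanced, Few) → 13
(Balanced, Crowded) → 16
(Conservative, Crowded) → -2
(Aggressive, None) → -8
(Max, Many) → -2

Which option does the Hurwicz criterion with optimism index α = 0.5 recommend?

Balanced

Conservative: 0.5·28 + 0.5·(-2) = 13
Balanced: 0.5·27 + 0.5·2 = 14.5
Aggressive: 0.5·28 + 0.5·(-8) = 10
Bold: 0.5·20 + 0.5·(-8) = 6
AllIn: 0.5·25 + 0.5·2 = 13.5
Max: 0.5·30 + 0.5·(-2) = 14
Highest Hurwicz score = 14.5 → Balanced.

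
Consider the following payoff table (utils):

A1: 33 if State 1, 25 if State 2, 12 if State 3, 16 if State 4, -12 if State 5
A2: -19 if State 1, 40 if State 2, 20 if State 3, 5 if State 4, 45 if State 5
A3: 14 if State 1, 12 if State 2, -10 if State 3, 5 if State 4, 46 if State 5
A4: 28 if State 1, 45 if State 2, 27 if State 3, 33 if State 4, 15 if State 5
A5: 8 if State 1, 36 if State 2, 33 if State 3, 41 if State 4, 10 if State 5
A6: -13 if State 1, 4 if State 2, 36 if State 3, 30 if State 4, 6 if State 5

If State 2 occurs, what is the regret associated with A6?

41

Best payoff under State 2 is 45.
Regret = 45 − 4 = 41.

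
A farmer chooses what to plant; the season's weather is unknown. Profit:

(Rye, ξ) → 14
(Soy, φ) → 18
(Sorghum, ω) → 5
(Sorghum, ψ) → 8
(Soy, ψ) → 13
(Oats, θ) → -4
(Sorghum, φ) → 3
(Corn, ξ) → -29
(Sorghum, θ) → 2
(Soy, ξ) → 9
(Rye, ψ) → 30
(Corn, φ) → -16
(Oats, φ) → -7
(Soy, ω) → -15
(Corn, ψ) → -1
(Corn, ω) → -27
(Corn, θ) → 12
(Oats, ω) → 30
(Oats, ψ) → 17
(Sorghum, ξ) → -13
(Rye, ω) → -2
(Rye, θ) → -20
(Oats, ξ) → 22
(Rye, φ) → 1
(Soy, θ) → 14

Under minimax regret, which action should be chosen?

Oats

Column bests: θ=14, φ=18, ψ=30, ω=30, ξ=22.
Sorghum regrets: 12, 15, 22, 25, 35 → max 35
Rye regrets: 34, 17, 0, 32, 8 → max 34
Soy regrets: 0, 0, 17, 45, 13 → max 45
Corn regrets: 2, 34, 31, 57, 51 → max 57
Oats regrets: 18, 25, 13, 0, 0 → max 25
Smallest max regret = 25 → Oats.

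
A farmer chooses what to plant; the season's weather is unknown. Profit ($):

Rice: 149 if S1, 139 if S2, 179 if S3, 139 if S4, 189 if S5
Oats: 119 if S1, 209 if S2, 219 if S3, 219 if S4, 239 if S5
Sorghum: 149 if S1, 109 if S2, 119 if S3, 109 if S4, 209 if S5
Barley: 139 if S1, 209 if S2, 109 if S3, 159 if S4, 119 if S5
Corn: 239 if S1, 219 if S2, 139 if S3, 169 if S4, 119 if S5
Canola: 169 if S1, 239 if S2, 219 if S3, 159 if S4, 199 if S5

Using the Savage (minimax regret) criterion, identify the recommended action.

Canola

Column bests: S1=239, S2=239, S3=219, S4=219, S5=239.
Rice regrets: 90, 100, 40, 80, 50 → max 100
Oats regrets: 120, 30, 0, 0, 0 → max 120
Sorghum regrets: 90, 130, 100, 110, 30 → max 130
Barley regrets: 100, 30, 110, 60, 120 → max 120
Corn regrets: 0, 20, 80, 50, 120 → max 120
Canola regrets: 70, 0, 0, 60, 40 → max 70
Smallest max regret = 70 → Canola.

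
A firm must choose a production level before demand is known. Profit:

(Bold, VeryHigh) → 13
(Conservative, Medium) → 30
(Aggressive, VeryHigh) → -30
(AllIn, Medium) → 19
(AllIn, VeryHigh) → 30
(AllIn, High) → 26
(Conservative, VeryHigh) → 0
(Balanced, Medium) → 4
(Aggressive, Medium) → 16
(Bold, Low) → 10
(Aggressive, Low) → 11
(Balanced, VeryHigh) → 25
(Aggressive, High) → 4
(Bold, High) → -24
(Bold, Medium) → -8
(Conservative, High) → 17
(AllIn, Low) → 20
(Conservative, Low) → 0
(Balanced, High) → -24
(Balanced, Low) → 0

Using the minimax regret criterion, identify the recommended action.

AllIn

Column bests: Low=20, Medium=30, High=26, VeryHigh=30.
Conservative regrets: 20, 0, 9, 30 → max 30
Balanced regrets: 20, 26, 50, 5 → max 50
Aggressive regrets: 9, 14, 22, 60 → max 60
Bold regrets: 10, 38, 50, 17 → max 50
AllIn regrets: 0, 11, 0, 0 → max 11
Smallest max regret = 11 → AllIn.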